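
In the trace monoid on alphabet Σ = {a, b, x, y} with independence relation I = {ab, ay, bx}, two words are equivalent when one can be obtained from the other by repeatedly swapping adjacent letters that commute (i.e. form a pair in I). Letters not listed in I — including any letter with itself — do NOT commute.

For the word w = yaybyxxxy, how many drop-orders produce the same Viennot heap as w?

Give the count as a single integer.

drop 0:y onto floor
drop 1:a onto floor
drop 2:y onto {0:y}
drop 3:b onto {2:y}
drop 4:y onto {3:b}
drop 5:x onto {1:a, 4:y}
drop 6:x onto {5:x}
drop 7:x onto {6:x}
drop 8:y onto {7:x}
ground layer = {0:y, 1:a}
drop-orders for the pieces not yet dropped (sum over which currently-grounded one goes next):
  1 to go: {8} 1
  2 to go: {7,8} 1
  3 to go: {6,7,8} 1
  4 to go: {5,6,7,8} 1
  5 to go: {1,5,6,7,8} 1  {4,5,6,7,8} 1
  6 to go: {1,4,5,6,7,8} 2  {3,4,5,6,7,8} 1
  7 to go: {1,3,4,5,6,7,8} 3  {2,3,4,5,6,7,8} 1
  if 0:y drops first: 4 orders
  if 1:a drops first: 1 orders
heap linearizations: 5

5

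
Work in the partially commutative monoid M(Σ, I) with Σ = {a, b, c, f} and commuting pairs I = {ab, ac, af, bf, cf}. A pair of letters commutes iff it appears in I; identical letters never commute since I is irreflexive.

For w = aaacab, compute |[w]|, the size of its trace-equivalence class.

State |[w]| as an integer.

#0=a has no predecessor
#1=a depends on [0:a]
#2=a depends on [1:a]
#3=c has no predecessor
#4=a depends on [2:a]
#5=b depends on [3:c]
sources: [0:a, 3:c]
N(rest) = Σ N(rest − s) over sources s of rest; N(one piece) = 1:
  size 1 → [4]=1  [5]=1
  size 2 → [2,4]=1  [3,5]=1  [4,5]=2
  size 3 → [1,2,4]=1  [2,4,5]=3  [3,4,5]=3
  size 4 → [0,1,2,4]=1  [1,2,4,5]=4  [2,3,4,5]=6
  first=0(a) contributes 10
  first=3(c) contributes 5
|[w]| = 15

15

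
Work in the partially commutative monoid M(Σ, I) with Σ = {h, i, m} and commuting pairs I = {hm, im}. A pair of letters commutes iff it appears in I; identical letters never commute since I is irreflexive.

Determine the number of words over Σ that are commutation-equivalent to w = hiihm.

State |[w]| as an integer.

5

piece 0:h — minimal
piece 1:i rests on {0:h}
piece 2:i rests on {1:i}
piece 3:h rests on {2:i}
piece 4:m — minimal
minimal pieces: {0:h, 4:m}
ways to finish when only these pieces remain (= sum over removing one remaining piece with nothing left below it):
  1 left: {3}→1  {4}→1
  2 left: {2,3}→1  {3,4}→2
  3 left: {1,2,3}→1  {2,3,4}→3
  placing 0:h first → 4 extensions
  placing 4:m first → 1 extensions
total linear extensions = 5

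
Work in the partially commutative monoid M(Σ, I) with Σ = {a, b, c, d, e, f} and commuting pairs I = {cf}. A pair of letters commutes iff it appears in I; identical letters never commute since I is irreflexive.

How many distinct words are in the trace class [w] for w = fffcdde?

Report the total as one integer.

#0=f has no predecessor
#1=f depends on [0:f]
#2=f depends on [1:f]
#3=c has no predecessor
#4=d depends on [2:f, 3:c]
#5=d depends on [4:d]
#6=e depends on [5:d]
sources: [0:f, 3:c]
N(rest) = Σ N(rest − s) over sources s of rest; N(one piece) = 1:
  size 1 → [6]=1
  size 2 → [5,6]=1
  size 3 → [4,5,6]=1
  size 4 → [2,4,5,6]=1  [3,4,5,6]=1
  size 5 → [1,2,4,5,6]=1  [2,3,4,5,6]=2
  first=0(f) contributes 3
  first=3(c) contributes 1
|[w]| = 4

4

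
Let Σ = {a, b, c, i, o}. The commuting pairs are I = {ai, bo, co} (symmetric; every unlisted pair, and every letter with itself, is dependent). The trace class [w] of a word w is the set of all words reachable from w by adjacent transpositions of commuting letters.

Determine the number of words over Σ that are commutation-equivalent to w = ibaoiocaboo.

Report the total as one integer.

6

drop 0:i onto floor
drop 1:b onto {0:i}
drop 2:a onto {1:b}
drop 3:o onto {2:a}
drop 4:i onto {3:o}
drop 5:o onto {4:i}
drop 6:c onto {4:i}
drop 7:a onto {5:o, 6:c}
drop 8:b onto {7:a}
drop 9:o onto {7:a}
drop 10:o onto {9:o}
ground layer = {0:i}
drop-orders for the pieces not yet dropped (sum over which currently-grounded one goes next):
  1 to go: {8} 1  {10} 1
  2 to go: {8,10} 2  {9,10} 1
  3 to go: {8,9,10} 3
  4 to go: {7,8,9,10} 3
  5 to go: {5,7,8,9,10} 3  {6,7,8,9,10} 3
  6 to go: {5,6,7,8,9,10} 6
  7 to go: {4,5,6,7,8,9,10} 6
  8 to go: {3,4,5,6,7,8,9,10} 6
  9 to go: {2,3,4,5,6,7,8,9,10} 6
  if 0:i drops first: 6 orders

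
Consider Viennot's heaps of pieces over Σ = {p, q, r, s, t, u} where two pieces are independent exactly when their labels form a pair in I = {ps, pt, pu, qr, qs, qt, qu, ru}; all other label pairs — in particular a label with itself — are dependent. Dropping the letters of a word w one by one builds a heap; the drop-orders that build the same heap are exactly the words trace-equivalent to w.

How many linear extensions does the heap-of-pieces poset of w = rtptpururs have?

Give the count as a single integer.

53

piece 0:r — minimal
piece 1:t rests on {0:r}
piece 2:p rests on {0:r}
piece 3:t rests on {1:t}
piece 4:p rests on {2:p}
piece 5:u rests on {3:t}
piece 6:r rests on {3:t, 4:p}
piece 7:u rests on {5:u}
piece 8:r rests on {6:r}
piece 9:s rests on {7:u, 8:r}
minimal pieces: {0:r}
ways to finish when only these pieces remain (= sum over removing one remaining piece with nothing left below it):
  1 left: {9}→1
  2 left: {7,9}→1  {8,9}→1
  3 left: {5,7,9}→1  {6,8,9}→1  {7,8,9}→2
  4 left: {4,6,8,9}→1  {5,7,8,9}→3  {6,7,8,9}→3
  5 left: {2,4,6,8,9}→1  {4,6,7,8,9}→4  {5,6,7,8,9}→6
  6 left: {2,4,6,7,8,9}→5  {3,5,6,7,8,9}→6  {4,5,6,7,8,9}→10
  7 left: {1,3,5,6,7,8,9}→6  {2,4,5,6,7,8,9}→15  {3,4,5,6,7,8,9}→16
  8 left: {1,3,4,5,6,7,8,9}→22  {2,3,4,5,6,7,8,9}→31
  placing 0:r first → 53 extensions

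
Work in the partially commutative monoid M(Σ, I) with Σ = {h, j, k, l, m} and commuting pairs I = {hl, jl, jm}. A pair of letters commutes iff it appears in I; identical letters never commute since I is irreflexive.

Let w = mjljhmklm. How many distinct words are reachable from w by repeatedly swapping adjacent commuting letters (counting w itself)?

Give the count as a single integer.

9

drop 0:m onto floor
drop 1:j onto floor
drop 2:l onto {0:m}
drop 3:j onto {1:j}
drop 4:h onto {0:m, 3:j}
drop 5:m onto {2:l, 4:h}
drop 6:k onto {5:m}
drop 7:l onto {6:k}
drop 8:m onto {7:l}
ground layer = {0:m, 1:j}
drop-orders for the pieces not yet dropped (sum over which currently-grounded one goes next):
  1 to go: {8} 1
  2 to go: {7,8} 1
  3 to go: {6,7,8} 1
  4 to go: {5,6,7,8} 1
  5 to go: {2,5,6,7,8} 1  {4,5,6,7,8} 1
  6 to go: {2,4,5,6,7,8} 2  {3,4,5,6,7,8} 1
  7 to go: {0,2,4,5,6,7,8} 2  {1,3,4,5,6,7,8} 1  {2,3,4,5,6,7,8} 3
  if 0:m drops first: 4 orders
  if 1:j drops first: 5 orders
heap linearizations: 9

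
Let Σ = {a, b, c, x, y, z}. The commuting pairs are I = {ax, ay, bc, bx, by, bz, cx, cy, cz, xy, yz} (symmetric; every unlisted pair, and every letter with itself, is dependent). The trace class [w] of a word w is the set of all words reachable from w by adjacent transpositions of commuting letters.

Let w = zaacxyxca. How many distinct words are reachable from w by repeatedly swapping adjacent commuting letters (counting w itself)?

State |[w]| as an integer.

piece 0:z — minimal
piece 1:a rests on {0:z}
piece 2:a rests on {1:a}
piece 3:c rests on {2:a}
piece 4:x rests on {0:z}
piece 5:y — minimal
piece 6:x rests on {4:x}
piece 7:c rests on {3:c}
piece 8:a rests on {7:c}
minimal pieces: {0:z, 5:y}
ways to finish when only these pieces remain (= sum over removing one remaining piece with nothing left below it):
  1 left: {5}→1  {6}→1  {8}→1
  2 left: {4,6}→1  {5,6}→2  {5,8}→2  {6,8}→2  {7,8}→1
  3 left: {3,7,8}→1  {4,5,6}→3  {4,6,8}→3  {5,6,8}→6  {5,7,8}→3  {6,7,8}→3
  4 left: {2,3,7,8}→1  {3,5,7,8}→4  {3,6,7,8}→4  {4,5,6,8}→12  {4,6,7,8}→6  {5,6,7,8}→12
  5 left: {1,2,3,7,8}→1  {2,3,5,7,8}→5  {2,3,6,7,8}→5  {3,4,6,7,8}→10  {3,5,6,7,8}→20  {4,5,6,7,8}→30
  6 left: {1,2,3,5,7,8}→6  {1,2,3,6,7,8}→6  {2,3,4,6,7,8}→15  {2,3,5,6,7,8}→30  {3,4,5,6,7,8}→60
  7 left: {1,2,3,4,6,7,8}→21  {1,2,3,5,6,7,8}→42  {2,3,4,5,6,7,8}→105
  placing 0:z first → 168 extensions
  placing 5:y first → 21 extensions
total linear extensions = 189

189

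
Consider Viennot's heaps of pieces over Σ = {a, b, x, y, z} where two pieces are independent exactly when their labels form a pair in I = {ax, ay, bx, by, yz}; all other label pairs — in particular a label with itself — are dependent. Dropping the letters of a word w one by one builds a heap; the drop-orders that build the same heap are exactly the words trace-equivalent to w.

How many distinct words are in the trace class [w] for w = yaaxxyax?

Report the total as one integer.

piece 0:y — minimal
piece 1:a — minimal
piece 2:a rests on {1:a}
piece 3:x rests on {0:y}
piece 4:x rests on {3:x}
piece 5:y rests on {4:x}
piece 6:a rests on {2:a}
piece 7:x rests on {5:y}
minimal pieces: {0:y, 1:a}
ways to finish when only these pieces remain (= sum over removing one remaining piece with nothing left below it):
  1 left: {6}→1  {7}→1
  2 left: {2,6}→1  {5,7}→1  {6,7}→2
  3 left: {1,2,6}→1  {2,6,7}→3  {4,5,7}→1  {5,6,7}→3
  4 left: {1,2,6,7}→4  {2,5,6,7}→6  {3,4,5,7}→1  {4,5,6,7}→4
  5 left: {0,3,4,5,7}→1  {1,2,5,6,7}→10  {2,4,5,6,7}→10  {3,4,5,6,7}→5
  6 left: {0,3,4,5,6,7}→6  {1,2,4,5,6,7}→20  {2,3,4,5,6,7}→15
  placing 0:y first → 35 extensions
  placing 1:a first → 21 extensions
total linear extensions = 56

56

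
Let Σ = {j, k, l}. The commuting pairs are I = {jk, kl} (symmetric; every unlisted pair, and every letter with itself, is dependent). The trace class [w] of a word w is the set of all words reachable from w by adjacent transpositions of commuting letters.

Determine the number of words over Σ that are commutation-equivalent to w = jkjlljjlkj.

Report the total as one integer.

0(j) covers ∅
1(k) covers ∅
2(j) covers 0:j
3(l) covers 2:j
4(l) covers 3:l
5(j) covers 4:l
6(j) covers 5:j
7(l) covers 6:j
8(k) covers 1:k
9(j) covers 7:l
floor of heap: 0:j, 1:k
completions by unplaced set U, small U first (add the entries for U minus each lowest piece of U):
  |U|=1: {8}:1  {9}:1
  |U|=2: {1,8}:1  {7,9}:1  {8,9}:2
  |U|=3: {1,8,9}:3  {6,7,9}:1  {7,8,9}:3
  |U|=4: {1,7,8,9}:6  {5,6,7,9}:1  {6,7,8,9}:4
  |U|=5: {1,6,7,8,9}:10  {4,5,6,7,9}:1  {5,6,7,8,9}:5
  |U|=6: {1,5,6,7,8,9}:15  {3,4,5,6,7,9}:1  {4,5,6,7,8,9}:6
  |U|=7: {1,4,5,6,7,8,9}:21  {2,3,4,5,6,7,9}:1  {3,4,5,6,7,8,9}:7
  |U|=8: {0,2,3,4,5,6,7,9}:1  {1,3,4,5,6,7,8,9}:28  {2,3,4,5,6,7,8,9}:8
  start at 0(j): 36
  start at 1(k): 9
sum over floor = 45

45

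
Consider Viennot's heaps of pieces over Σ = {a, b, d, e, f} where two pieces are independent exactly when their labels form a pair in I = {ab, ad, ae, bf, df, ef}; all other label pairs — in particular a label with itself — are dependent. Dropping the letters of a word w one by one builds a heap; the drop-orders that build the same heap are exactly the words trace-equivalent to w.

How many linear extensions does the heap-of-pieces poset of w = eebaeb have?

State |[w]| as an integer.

6

0(e) covers ∅
1(e) covers 0:e
2(b) covers 1:e
3(a) covers ∅
4(e) covers 2:b
5(b) covers 4:e
floor of heap: 0:e, 3:a
completions by unplaced set U, small U first (add the entries for U minus each lowest piece of U):
  |U|=1: {3}:1  {5}:1
  |U|=2: {3,5}:2  {4,5}:1
  |U|=3: {2,4,5}:1  {3,4,5}:3
  |U|=4: {1,2,4,5}:1  {2,3,4,5}:4
  start at 0(e): 5
  start at 3(a): 1
sum over floor = 6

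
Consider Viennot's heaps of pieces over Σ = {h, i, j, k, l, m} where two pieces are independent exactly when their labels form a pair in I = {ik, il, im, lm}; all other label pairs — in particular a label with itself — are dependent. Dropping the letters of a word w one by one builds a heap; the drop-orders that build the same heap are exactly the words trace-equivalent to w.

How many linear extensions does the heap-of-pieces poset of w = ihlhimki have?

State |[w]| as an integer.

drop 0:i onto floor
drop 1:h onto {0:i}
drop 2:l onto {1:h}
drop 3:h onto {2:l}
drop 4:i onto {3:h}
drop 5:m onto {3:h}
drop 6:k onto {5:m}
drop 7:i onto {4:i}
ground layer = {0:i}
drop-orders for the pieces not yet dropped (sum over which currently-grounded one goes next):
  1 to go: {6} 1  {7} 1
  2 to go: {4,7} 1  {5,6} 1  {6,7} 2
  3 to go: {4,6,7} 3  {5,6,7} 3
  4 to go: {4,5,6,7} 6
  5 to go: {3,4,5,6,7} 6
  6 to go: {2,3,4,5,6,7} 6
  if 0:i drops first: 6 orders

6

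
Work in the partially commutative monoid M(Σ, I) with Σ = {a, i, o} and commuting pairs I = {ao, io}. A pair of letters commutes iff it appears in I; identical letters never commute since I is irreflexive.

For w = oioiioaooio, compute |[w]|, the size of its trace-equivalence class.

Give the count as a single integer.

drop 0:o onto floor
drop 1:i onto floor
drop 2:o onto {0:o}
drop 3:i onto {1:i}
drop 4:i onto {3:i}
drop 5:o onto {2:o}
drop 6:a onto {4:i}
drop 7:o onto {5:o}
drop 8:o onto {7:o}
drop 9:i onto {6:a}
drop 10:o onto {8:o}
ground layer = {0:o, 1:i}
drop-orders for the pieces not yet dropped (sum over which currently-grounded one goes next):
  1 to go: {9} 1  {10} 1
  2 to go: {6,9} 1  {8,10} 1  {9,10} 2
  3 to go: {4,6,9} 1  {6,9,10} 3  {7,8,10} 1  {8,9,10} 3
  4 to go: {3,4,6,9} 1  {4,6,9,10} 4  {5,7,8,10} 1  {6,8,9,10} 6  {7,8,9,10} 4
  5 to go: {1,3,4,6,9} 1  {2,5,7,8,10} 1  {3,4,6,9,10} 5  {4,6,8,9,10} 10  {5,7,8,9,10} 5  {6,7,8,9,10} 10
  6 to go: {0,2,5,7,8,10} 1  {1,3,4,6,9,10} 6  {2,5,7,8,9,10} 6  {3,4,6,8,9,10} 15  {4,6,7,8,9,10} 20  {5,6,7,8,9,10} 15
  7 to go: {0,2,5,7,8,9,10} 7  {1,3,4,6,8,9,10} 21  {2,5,6,7,8,9,10} 21  {3,4,6,7,8,9,10} 35  {4,5,6,7,8,9,10} 35
  8 to go: {0,2,5,6,7,8,9,10} 28  {1,3,4,6,7,8,9,10} 56  {2,4,5,6,7,8,9,10} 56  {3,4,5,6,7,8,9,10} 70
  9 to go: {0,2,4,5,6,7,8,9,10} 84  {1,3,4,5,6,7,8,9,10} 126  {2,3,4,5,6,7,8,9,10} 126
  if 0:o drops first: 252 orders
  if 1:i drops first: 210 orders
heap linearizations: 462

462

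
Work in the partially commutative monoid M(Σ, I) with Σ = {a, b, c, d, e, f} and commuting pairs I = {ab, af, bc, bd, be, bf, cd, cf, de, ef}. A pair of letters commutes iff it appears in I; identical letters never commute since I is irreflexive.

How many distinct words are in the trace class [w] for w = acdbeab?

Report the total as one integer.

#0=a has no predecessor
#1=c depends on [0:a]
#2=d depends on [0:a]
#3=b has no predecessor
#4=e depends on [1:c]
#5=a depends on [2:d, 4:e]
#6=b depends on [3:b]
sources: [0:a, 3:b]
N(rest) = Σ N(rest − s) over sources s of rest; N(one piece) = 1:
  size 1 → [5]=1  [6]=1
  size 2 → [2,5]=1  [3,6]=1  [4,5]=1  [5,6]=2
  size 3 → [1,4,5]=1  [2,4,5]=2  [2,5,6]=3  [3,5,6]=3  [4,5,6]=3
  size 4 → [1,2,4,5]=3  [1,4,5,6]=4  [2,3,5,6]=6  [2,4,5,6]=8  [3,4,5,6]=6
  size 5 → [0,1,2,4,5]=3  [1,2,4,5,6]=15  [1,3,4,5,6]=10  [2,3,4,5,6]=20
  first=0(a) contributes 45
  first=3(b) contributes 18
|[w]| = 63

63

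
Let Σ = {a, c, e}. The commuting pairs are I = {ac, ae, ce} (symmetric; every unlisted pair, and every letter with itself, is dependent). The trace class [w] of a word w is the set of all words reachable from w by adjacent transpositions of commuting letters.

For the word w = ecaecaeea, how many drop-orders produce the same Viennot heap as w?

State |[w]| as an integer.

piece 0:e — minimal
piece 1:c — minimal
piece 2:a — minimal
piece 3:e rests on {0:e}
piece 4:c rests on {1:c}
piece 5:a rests on {2:a}
piece 6:e rests on {3:e}
piece 7:e rests on {6:e}
piece 8:a rests on {5:a}
minimal pieces: {0:e, 1:c, 2:a}
ways to finish when only these pieces remain (= sum over removing one remaining piece with nothing left below it):
  1 left: {4}→1  {7}→1  {8}→1
  2 left: {1,4}→1  {4,7}→2  {4,8}→2  {5,8}→1  {6,7}→1  {7,8}→2
  3 left: {1,4,7}→3  {1,4,8}→3  {2,5,8}→1  {3,6,7}→1  {4,5,8}→3  {4,6,7}→3  {4,7,8}→6  {5,7,8}→3  {6,7,8}→3
  4 left: {0,3,6,7}→1  {1,4,5,8}→6  {1,4,6,7}→6  {1,4,7,8}→12  {2,4,5,8}→4  {2,5,7,8}→4  {3,4,6,7}→4  {3,6,7,8}→4  {4,5,7,8}→12  {4,6,7,8}→12  {5,6,7,8}→6
  5 left: {0,3,4,6,7}→5  {0,3,6,7,8}→5  {1,2,4,5,8}→10  {1,3,4,6,7}→10  {1,4,5,7,8}→30  {1,4,6,7,8}→30  {2,4,5,7,8}→20  {2,5,6,7,8}→10  {3,4,6,7,8}→20  {3,5,6,7,8}→10  {4,5,6,7,8}→30
  6 left: {0,1,3,4,6,7}→15  {0,3,4,6,7,8}→30  {0,3,5,6,7,8}→15  {1,2,4,5,7,8}→60  {1,3,4,6,7,8}→60  {1,4,5,6,7,8}→90  {2,3,5,6,7,8}→20  {2,4,5,6,7,8}→60  {3,4,5,6,7,8}→60
  7 left: {0,1,3,4,6,7,8}→105  {0,2,3,5,6,7,8}→35  {0,3,4,5,6,7,8}→105  {1,2,4,5,6,7,8}→210  {1,3,4,5,6,7,8}→210  {2,3,4,5,6,7,8}→140
  placing 0:e first → 560 extensions
  placing 1:c first → 280 extensions
  placing 2:a first → 420 extensions
total linear extensions = 1260

1260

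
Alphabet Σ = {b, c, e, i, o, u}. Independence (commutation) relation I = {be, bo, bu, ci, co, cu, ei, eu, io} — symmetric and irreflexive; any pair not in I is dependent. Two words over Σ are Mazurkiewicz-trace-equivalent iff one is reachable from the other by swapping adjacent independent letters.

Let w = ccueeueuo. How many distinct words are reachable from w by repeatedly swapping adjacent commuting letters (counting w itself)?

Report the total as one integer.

56

0(c) covers ∅
1(c) covers 0:c
2(u) covers ∅
3(e) covers 1:c
4(e) covers 3:e
5(u) covers 2:u
6(e) covers 4:e
7(u) covers 5:u
8(o) covers 6:e, 7:u
floor of heap: 0:c, 2:u
completions by unplaced set U, small U first (add the entries for U minus each lowest piece of U):
  |U|=1: {8}:1
  |U|=2: {6,8}:1  {7,8}:1
  |U|=3: {4,6,8}:1  {5,7,8}:1  {6,7,8}:2
  |U|=4: {2,5,7,8}:1  {3,4,6,8}:1  {4,6,7,8}:3  {5,6,7,8}:3
  |U|=5: {1,3,4,6,8}:1  {2,5,6,7,8}:4  {3,4,6,7,8}:4  {4,5,6,7,8}:6
  |U|=6: {0,1,3,4,6,8}:1  {1,3,4,6,7,8}:5  {2,4,5,6,7,8}:10  {3,4,5,6,7,8}:10
  |U|=7: {0,1,3,4,6,7,8}:6  {1,3,4,5,6,7,8}:15  {2,3,4,5,6,7,8}:20
  start at 0(c): 35
  start at 2(u): 21
sum over floor = 56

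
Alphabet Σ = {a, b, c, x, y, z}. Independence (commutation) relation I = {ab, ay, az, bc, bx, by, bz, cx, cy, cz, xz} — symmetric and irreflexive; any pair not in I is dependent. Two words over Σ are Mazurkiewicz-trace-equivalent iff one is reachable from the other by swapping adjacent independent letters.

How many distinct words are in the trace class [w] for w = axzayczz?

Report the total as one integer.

#0=a has no predecessor
#1=x depends on [0:a]
#2=z has no predecessor
#3=a depends on [1:x]
#4=y depends on [1:x, 2:z]
#5=c depends on [3:a]
#6=z depends on [4:y]
#7=z depends on [6:z]
sources: [0:a, 2:z]
N(rest) = Σ N(rest − s) over sources s of rest; N(one piece) = 1:
  size 1 → [5]=1  [7]=1
  size 2 → [3,5]=1  [5,7]=2  [6,7]=1
  size 3 → [3,5,7]=3  [4,6,7]=1  [5,6,7]=3
  size 4 → [2,4,6,7]=1  [3,5,6,7]=6  [4,5,6,7]=4
  size 5 → [2,4,5,6,7]=5  [3,4,5,6,7]=10
  size 6 → [1,3,4,5,6,7]=10  [2,3,4,5,6,7]=15
  first=0(a) contributes 25
  first=2(z) contributes 10
|[w]| = 35

35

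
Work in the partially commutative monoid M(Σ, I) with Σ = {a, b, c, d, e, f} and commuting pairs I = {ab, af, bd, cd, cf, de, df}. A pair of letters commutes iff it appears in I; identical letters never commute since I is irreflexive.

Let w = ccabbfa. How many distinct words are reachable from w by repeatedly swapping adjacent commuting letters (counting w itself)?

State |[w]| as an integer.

piece 0:c — minimal
piece 1:c rests on {0:c}
piece 2:a rests on {1:c}
piece 3:b rests on {1:c}
piece 4:b rests on {3:b}
piece 5:f rests on {4:b}
piece 6:a rests on {2:a}
minimal pieces: {0:c}
ways to finish when only these pieces remain (= sum over removing one remaining piece with nothing left below it):
  1 left: {5}→1  {6}→1
  2 left: {2,6}→1  {4,5}→1  {5,6}→2
  3 left: {2,5,6}→3  {3,4,5}→1  {4,5,6}→3
  4 left: {2,4,5,6}→6  {3,4,5,6}→4
  5 left: {2,3,4,5,6}→10
  placing 0:c first → 10 extensions

10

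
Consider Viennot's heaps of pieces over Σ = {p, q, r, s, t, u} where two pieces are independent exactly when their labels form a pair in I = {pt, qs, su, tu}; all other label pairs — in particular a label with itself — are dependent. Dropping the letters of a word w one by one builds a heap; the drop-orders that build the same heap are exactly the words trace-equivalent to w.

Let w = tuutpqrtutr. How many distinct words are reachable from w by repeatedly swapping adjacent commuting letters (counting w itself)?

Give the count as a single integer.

30

0(t) covers ∅
1(u) covers ∅
2(u) covers 1:u
3(t) covers 0:t
4(p) covers 2:u
5(q) covers 3:t, 4:p
6(r) covers 5:q
7(t) covers 6:r
8(u) covers 6:r
9(t) covers 7:t
10(r) covers 8:u, 9:t
floor of heap: 0:t, 1:u
completions by unplaced set U, small U first (add the entries for U minus each lowest piece of U):
  |U|=1: {10}:1
  |U|=2: {8,10}:1  {9,10}:1
  |U|=3: {7,9,10}:1  {8,9,10}:2
  |U|=4: {7,8,9,10}:3
  |U|=5: {6,7,8,9,10}:3
  |U|=6: {5,6,7,8,9,10}:3
  |U|=7: {3,5,6,7,8,9,10}:3  {4,5,6,7,8,9,10}:3
  |U|=8: {0,3,5,6,7,8,9,10}:3  {2,4,5,6,7,8,9,10}:3  {3,4,5,6,7,8,9,10}:6
  |U|=9: {0,3,4,5,6,7,8,9,10}:9  {1,2,4,5,6,7,8,9,10}:3  {2,3,4,5,6,7,8,9,10}:9
  start at 0(t): 12
  start at 1(u): 18
sum over floor = 30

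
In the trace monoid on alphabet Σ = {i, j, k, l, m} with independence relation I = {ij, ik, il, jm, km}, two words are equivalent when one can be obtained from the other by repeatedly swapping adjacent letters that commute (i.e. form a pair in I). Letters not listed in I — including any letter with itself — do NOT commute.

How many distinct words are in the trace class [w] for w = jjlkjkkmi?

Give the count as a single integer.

15

drop 0:j onto floor
drop 1:j onto {0:j}
drop 2:l onto {1:j}
drop 3:k onto {2:l}
drop 4:j onto {3:k}
drop 5:k onto {4:j}
drop 6:k onto {5:k}
drop 7:m onto {2:l}
drop 8:i onto {7:m}
ground layer = {0:j}
drop-orders for the pieces not yet dropped (sum over which currently-grounded one goes next):
  1 to go: {6} 1  {8} 1
  2 to go: {5,6} 1  {6,8} 2  {7,8} 1
  3 to go: {4,5,6} 1  {5,6,8} 3  {6,7,8} 3
  4 to go: {3,4,5,6} 1  {4,5,6,8} 4  {5,6,7,8} 6
  5 to go: {3,4,5,6,8} 5  {4,5,6,7,8} 10
  6 to go: {3,4,5,6,7,8} 15
  7 to go: {2,3,4,5,6,7,8} 15
  if 0:j drops first: 15 orders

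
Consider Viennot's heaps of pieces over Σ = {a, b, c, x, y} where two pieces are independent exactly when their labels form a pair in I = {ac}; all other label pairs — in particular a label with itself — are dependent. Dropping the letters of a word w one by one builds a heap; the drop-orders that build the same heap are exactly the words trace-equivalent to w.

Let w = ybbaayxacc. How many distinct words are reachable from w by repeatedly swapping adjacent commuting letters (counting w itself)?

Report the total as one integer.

piece 0:y — minimal
piece 1:b rests on {0:y}
piece 2:b rests on {1:b}
piece 3:a rests on {2:b}
piece 4:a rests on {3:a}
piece 5:y rests on {4:a}
piece 6:x rests on {5:y}
piece 7:a rests on {6:x}
piece 8:c rests on {6:x}
piece 9:c rests on {8:c}
minimal pieces: {0:y}
ways to finish when only these pieces remain (= sum over removing one remaining piece with nothing left below it):
  1 left: {7}→1  {9}→1
  2 left: {7,9}→2  {8,9}→1
  3 left: {7,8,9}→3
  4 left: {6,7,8,9}→3
  5 left: {5,6,7,8,9}→3
  6 left: {4,5,6,7,8,9}→3
  7 left: {3,4,5,6,7,8,9}→3
  8 left: {2,3,4,5,6,7,8,9}→3
  placing 0:y first → 3 extensions

3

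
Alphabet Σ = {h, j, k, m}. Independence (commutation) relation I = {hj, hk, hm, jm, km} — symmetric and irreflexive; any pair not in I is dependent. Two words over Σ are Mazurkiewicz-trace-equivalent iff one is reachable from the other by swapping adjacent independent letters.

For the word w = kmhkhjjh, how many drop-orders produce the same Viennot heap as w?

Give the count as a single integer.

280

drop 0:k onto floor
drop 1:m onto floor
drop 2:h onto floor
drop 3:k onto {0:k}
drop 4:h onto {2:h}
drop 5:j onto {3:k}
drop 6:j onto {5:j}
drop 7:h onto {4:h}
ground layer = {0:k, 1:m, 2:h}
drop-orders for the pieces not yet dropped (sum over which currently-grounded one goes next):
  1 to go: {1} 1  {6} 1  {7} 1
  2 to go: {1,6} 2  {1,7} 2  {4,7} 1  {5,6} 1  {6,7} 2
  3 to go: {1,4,7} 3  {1,5,6} 3  {1,6,7} 6  {2,4,7} 1  {3,5,6} 1  {4,6,7} 3  {5,6,7} 3
  4 to go: {0,3,5,6} 1  {1,2,4,7} 4  {1,3,5,6} 4  {1,4,6,7} 12  {1,5,6,7} 12  {2,4,6,7} 4  {3,5,6,7} 4  {4,5,6,7} 6
  5 to go: {0,1,3,5,6} 5  {0,3,5,6,7} 5  {1,2,4,6,7} 20  {1,3,5,6,7} 20  {1,4,5,6,7} 30  {2,4,5,6,7} 10  {3,4,5,6,7} 10
  6 to go: {0,1,3,5,6,7} 30  {0,3,4,5,6,7} 15  {1,2,4,5,6,7} 60  {1,3,4,5,6,7} 60  {2,3,4,5,6,7} 20
  if 0:k drops first: 140 orders
  if 1:m drops first: 35 orders
  if 2:h drops first: 105 orders
heap linearizations: 280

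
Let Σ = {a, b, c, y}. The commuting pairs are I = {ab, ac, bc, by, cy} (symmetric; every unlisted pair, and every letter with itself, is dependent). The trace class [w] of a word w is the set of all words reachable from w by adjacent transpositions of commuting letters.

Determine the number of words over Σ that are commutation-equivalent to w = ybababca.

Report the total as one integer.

piece 0:y — minimal
piece 1:b — minimal
piece 2:a rests on {0:y}
piece 3:b rests on {1:b}
piece 4:a rests on {2:a}
piece 5:b rests on {3:b}
piece 6:c — minimal
piece 7:a rests on {4:a}
minimal pieces: {0:y, 1:b, 6:c}
ways to finish when only these pieces remain (= sum over removing one remaining piece with nothing left below it):
  1 left: {5}→1  {6}→1  {7}→1
  2 left: {3,5}→1  {4,7}→1  {5,6}→2  {5,7}→2  {6,7}→2
  3 left: {1,3,5}→1  {2,4,7}→1  {3,5,6}→3  {3,5,7}→3  {4,5,7}→3  {4,6,7}→3  {5,6,7}→6
  4 left: {0,2,4,7}→1  {1,3,5,6}→4  {1,3,5,7}→4  {2,4,5,7}→4  {2,4,6,7}→4  {3,4,5,7}→6  {3,5,6,7}→12  {4,5,6,7}→12
  5 left: {0,2,4,5,7}→5  {0,2,4,6,7}→5  {1,3,4,5,7}→10  {1,3,5,6,7}→20  {2,3,4,5,7}→10  {2,4,5,6,7}→20  {3,4,5,6,7}→30
  6 left: {0,2,3,4,5,7}→15  {0,2,4,5,6,7}→30  {1,2,3,4,5,7}→20  {1,3,4,5,6,7}→60  {2,3,4,5,6,7}→60
  placing 0:y first → 140 extensions
  placing 1:b first → 105 extensions
  placing 6:c first → 35 extensions
total linear extensions = 280

280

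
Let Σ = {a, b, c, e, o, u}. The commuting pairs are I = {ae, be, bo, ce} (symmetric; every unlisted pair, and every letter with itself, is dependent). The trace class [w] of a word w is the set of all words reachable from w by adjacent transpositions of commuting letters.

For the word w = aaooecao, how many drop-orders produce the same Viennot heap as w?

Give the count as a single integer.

3

piece 0:a — minimal
piece 1:a rests on {0:a}
piece 2:o rests on {1:a}
piece 3:o rests on {2:o}
piece 4:e rests on {3:o}
piece 5:c rests on {3:o}
piece 6:a rests on {5:c}
piece 7:o rests on {4:e, 6:a}
minimal pieces: {0:a}
ways to finish when only these pieces remain (= sum over removing one remaining piece with nothing left below it):
  1 left: {7}→1
  2 left: {4,7}→1  {6,7}→1
  3 left: {4,6,7}→2  {5,6,7}→1
  4 left: {4,5,6,7}→3
  5 left: {3,4,5,6,7}→3
  6 left: {2,3,4,5,6,7}→3
  placing 0:a first → 3 extensions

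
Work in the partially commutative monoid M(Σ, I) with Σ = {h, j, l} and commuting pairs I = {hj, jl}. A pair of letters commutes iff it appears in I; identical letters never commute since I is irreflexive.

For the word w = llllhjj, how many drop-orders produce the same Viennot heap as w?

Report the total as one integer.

drop 0:l onto floor
drop 1:l onto {0:l}
drop 2:l onto {1:l}
drop 3:l onto {2:l}
drop 4:h onto {3:l}
drop 5:j onto floor
drop 6:j onto {5:j}
ground layer = {0:l, 5:j}
drop-orders for the pieces not yet dropped (sum over which currently-grounded one goes next):
  1 to go: {4} 1  {6} 1
  2 to go: {3,4} 1  {4,6} 2  {5,6} 1
  3 to go: {2,3,4} 1  {3,4,6} 3  {4,5,6} 3
  4 to go: {1,2,3,4} 1  {2,3,4,6} 4  {3,4,5,6} 6
  5 to go: {0,1,2,3,4} 1  {1,2,3,4,6} 5  {2,3,4,5,6} 10
  if 0:l drops first: 15 orders
  if 5:j drops first: 6 orders
heap linearizations: 21

21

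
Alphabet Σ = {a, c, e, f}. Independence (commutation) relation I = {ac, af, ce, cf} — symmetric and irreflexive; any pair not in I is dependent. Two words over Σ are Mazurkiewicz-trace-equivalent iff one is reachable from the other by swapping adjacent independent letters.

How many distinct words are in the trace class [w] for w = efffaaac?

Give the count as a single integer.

drop 0:e onto floor
drop 1:f onto {0:e}
drop 2:f onto {1:f}
drop 3:f onto {2:f}
drop 4:a onto {0:e}
drop 5:a onto {4:a}
drop 6:a onto {5:a}
drop 7:c onto floor
ground layer = {0:e, 7:c}
drop-orders for the pieces not yet dropped (sum over which currently-grounded one goes next):
  1 to go: {3} 1  {6} 1  {7} 1
  2 to go: {2,3} 1  {3,6} 2  {3,7} 2  {5,6} 1  {6,7} 2
  3 to go: {1,2,3} 1  {2,3,6} 3  {2,3,7} 3  {3,5,6} 3  {3,6,7} 6  {4,5,6} 1  {5,6,7} 3
  4 to go: {1,2,3,6} 4  {1,2,3,7} 4  {2,3,5,6} 6  {2,3,6,7} 12  {3,4,5,6} 4  {3,5,6,7} 12  {4,5,6,7} 4
  5 to go: {1,2,3,5,6} 10  {1,2,3,6,7} 20  {2,3,4,5,6} 10  {2,3,5,6,7} 30  {3,4,5,6,7} 20
  6 to go: {1,2,3,4,5,6} 20  {1,2,3,5,6,7} 60  {2,3,4,5,6,7} 60
  if 0:e drops first: 140 orders
  if 7:c drops first: 20 orders
heap linearizations: 160

160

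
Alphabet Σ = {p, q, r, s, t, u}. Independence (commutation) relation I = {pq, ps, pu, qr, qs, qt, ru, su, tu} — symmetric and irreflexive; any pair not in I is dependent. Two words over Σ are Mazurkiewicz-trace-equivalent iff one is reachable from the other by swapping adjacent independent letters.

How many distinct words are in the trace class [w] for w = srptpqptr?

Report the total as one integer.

9

#0=s has no predecessor
#1=r depends on [0:s]
#2=p depends on [1:r]
#3=t depends on [2:p]
#4=p depends on [3:t]
#5=q has no predecessor
#6=p depends on [4:p]
#7=t depends on [6:p]
#8=r depends on [7:t]
sources: [0:s, 5:q]
N(rest) = Σ N(rest − s) over sources s of rest; N(one piece) = 1:
  size 1 → [5]=1  [8]=1
  size 2 → [5,8]=2  [7,8]=1
  size 3 → [5,7,8]=3  [6,7,8]=1
  size 4 → [4,6,7,8]=1  [5,6,7,8]=4
  size 5 → [3,4,6,7,8]=1  [4,5,6,7,8]=5
  size 6 → [2,3,4,6,7,8]=1  [3,4,5,6,7,8]=6
  size 7 → [1,2,3,4,6,7,8]=1  [2,3,4,5,6,7,8]=7
  first=0(s) contributes 8
  first=5(q) contributes 1
|[w]| = 9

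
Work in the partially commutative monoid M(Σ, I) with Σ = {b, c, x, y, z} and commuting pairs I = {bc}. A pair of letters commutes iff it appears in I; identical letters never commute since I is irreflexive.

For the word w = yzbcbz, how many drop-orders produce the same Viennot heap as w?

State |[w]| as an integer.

#0=y has no predecessor
#1=z depends on [0:y]
#2=b depends on [1:z]
#3=c depends on [1:z]
#4=b depends on [2:b]
#5=z depends on [3:c, 4:b]
sources: [0:y]
N(rest) = Σ N(rest − s) over sources s of rest; N(one piece) = 1:
  size 1 → [5]=1
  size 2 → [3,5]=1  [4,5]=1
  size 3 → [2,4,5]=1  [3,4,5]=2
  size 4 → [2,3,4,5]=3
  first=0(y) contributes 3

3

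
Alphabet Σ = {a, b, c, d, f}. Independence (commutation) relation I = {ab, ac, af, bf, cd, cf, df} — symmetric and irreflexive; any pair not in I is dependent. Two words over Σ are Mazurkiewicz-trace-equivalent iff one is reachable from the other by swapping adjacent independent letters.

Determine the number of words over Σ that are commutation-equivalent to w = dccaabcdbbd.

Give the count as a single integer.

50

drop 0:d onto floor
drop 1:c onto floor
drop 2:c onto {1:c}
drop 3:a onto {0:d}
drop 4:a onto {3:a}
drop 5:b onto {0:d, 2:c}
drop 6:c onto {5:b}
drop 7:d onto {4:a, 5:b}
drop 8:b onto {6:c, 7:d}
drop 9:b onto {8:b}
drop 10:d onto {9:b}
ground layer = {0:d, 1:c}
drop-orders for the pieces not yet dropped (sum over which currently-grounded one goes next):
  1 to go: {10} 1
  2 to go: {9,10} 1
  3 to go: {8,9,10} 1
  4 to go: {6,8,9,10} 1  {7,8,9,10} 1
  5 to go: {4,7,8,9,10} 1  {6,7,8,9,10} 2
  6 to go: {3,4,7,8,9,10} 1  {4,6,7,8,9,10} 3  {5,6,7,8,9,10} 2
  7 to go: {2,5,6,7,8,9,10} 2  {3,4,6,7,8,9,10} 4  {4,5,6,7,8,9,10} 5
  8 to go: {1,2,5,6,7,8,9,10} 2  {2,4,5,6,7,8,9,10} 7  {3,4,5,6,7,8,9,10} 9
  9 to go: {0,3,4,5,6,7,8,9,10} 9  {1,2,4,5,6,7,8,9,10} 9  {2,3,4,5,6,7,8,9,10} 16
  if 0:d drops first: 25 orders
  if 1:c drops first: 25 orders
heap linearizations: 50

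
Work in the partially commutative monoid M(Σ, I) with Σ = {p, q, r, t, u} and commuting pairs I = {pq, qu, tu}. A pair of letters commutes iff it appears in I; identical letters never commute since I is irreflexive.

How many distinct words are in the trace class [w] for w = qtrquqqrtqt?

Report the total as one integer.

4

drop 0:q onto floor
drop 1:t onto {0:q}
drop 2:r onto {1:t}
drop 3:q onto {2:r}
drop 4:u onto {2:r}
drop 5:q onto {3:q}
drop 6:q onto {5:q}
drop 7:r onto {4:u, 6:q}
drop 8:t onto {7:r}
drop 9:q onto {8:t}
drop 10:t onto {9:q}
ground layer = {0:q}
drop-orders for the pieces not yet dropped (sum over which currently-grounded one goes next):
  1 to go: {10} 1
  2 to go: {9,10} 1
  3 to go: {8,9,10} 1
  4 to go: {7,8,9,10} 1
  5 to go: {4,7,8,9,10} 1  {6,7,8,9,10} 1
  6 to go: {4,6,7,8,9,10} 2  {5,6,7,8,9,10} 1
  7 to go: {3,5,6,7,8,9,10} 1  {4,5,6,7,8,9,10} 3
  8 to go: {3,4,5,6,7,8,9,10} 4
  9 to go: {2,3,4,5,6,7,8,9,10} 4
  if 0:q drops first: 4 orders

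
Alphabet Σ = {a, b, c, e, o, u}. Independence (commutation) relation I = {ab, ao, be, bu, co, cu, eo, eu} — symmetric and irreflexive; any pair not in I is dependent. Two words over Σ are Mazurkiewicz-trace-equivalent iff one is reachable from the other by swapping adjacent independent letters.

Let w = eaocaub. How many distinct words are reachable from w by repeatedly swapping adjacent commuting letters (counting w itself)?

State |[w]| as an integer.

#0=e has no predecessor
#1=a depends on [0:e]
#2=o has no predecessor
#3=c depends on [1:a]
#4=a depends on [3:c]
#5=u depends on [2:o, 4:a]
#6=b depends on [2:o, 3:c]
sources: [0:e, 2:o]
N(rest) = Σ N(rest − s) over sources s of rest; N(one piece) = 1:
  size 1 → [5]=1  [6]=1
  size 2 → [4,5]=1  [5,6]=2
  size 3 → [2,5,6]=2  [4,5,6]=3
  size 4 → [2,4,5,6]=5  [3,4,5,6]=3
  size 5 → [1,3,4,5,6]=3  [2,3,4,5,6]=8
  first=0(e) contributes 11
  first=2(o) contributes 3
|[w]| = 14

14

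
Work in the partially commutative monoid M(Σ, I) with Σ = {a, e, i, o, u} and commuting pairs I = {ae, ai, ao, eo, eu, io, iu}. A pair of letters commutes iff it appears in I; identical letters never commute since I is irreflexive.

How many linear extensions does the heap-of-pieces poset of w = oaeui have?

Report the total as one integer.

20

#0=o has no predecessor
#1=a has no predecessor
#2=e has no predecessor
#3=u depends on [0:o, 1:a]
#4=i depends on [2:e]
sources: [0:o, 1:a, 2:e]
N(rest) = Σ N(rest − s) over sources s of rest; N(one piece) = 1:
  size 1 → [3]=1  [4]=1
  size 2 → [0,3]=1  [1,3]=1  [2,4]=1  [3,4]=2
  size 3 → [0,1,3]=2  [0,3,4]=3  [1,3,4]=3  [2,3,4]=3
  first=0(o) contributes 6
  first=1(a) contributes 6
  first=2(e) contributes 8
|[w]| = 20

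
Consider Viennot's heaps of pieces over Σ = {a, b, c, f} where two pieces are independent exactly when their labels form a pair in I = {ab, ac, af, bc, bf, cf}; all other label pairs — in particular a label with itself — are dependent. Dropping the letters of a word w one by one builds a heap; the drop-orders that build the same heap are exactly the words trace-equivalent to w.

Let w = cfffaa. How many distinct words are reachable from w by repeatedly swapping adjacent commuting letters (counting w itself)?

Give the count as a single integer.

60

piece 0:c — minimal
piece 1:f — minimal
piece 2:f rests on {1:f}
piece 3:f rests on {2:f}
piece 4:a — minimal
piece 5:a rests on {4:a}
minimal pieces: {0:c, 1:f, 4:a}
ways to finish when only these pieces remain (= sum over removing one remaining piece with nothing left below it):
  1 left: {0}→1  {3}→1  {5}→1
  2 left: {0,3}→2  {0,5}→2  {2,3}→1  {3,5}→2  {4,5}→1
  3 left: {0,2,3}→3  {0,3,5}→6  {0,4,5}→3  {1,2,3}→1  {2,3,5}→3  {3,4,5}→3
  4 left: {0,1,2,3}→4  {0,2,3,5}→12  {0,3,4,5}→12  {1,2,3,5}→4  {2,3,4,5}→6
  placing 0:c first → 10 extensions
  placing 1:f first → 30 extensions
  placing 4:a first → 20 extensions
total linear extensions = 60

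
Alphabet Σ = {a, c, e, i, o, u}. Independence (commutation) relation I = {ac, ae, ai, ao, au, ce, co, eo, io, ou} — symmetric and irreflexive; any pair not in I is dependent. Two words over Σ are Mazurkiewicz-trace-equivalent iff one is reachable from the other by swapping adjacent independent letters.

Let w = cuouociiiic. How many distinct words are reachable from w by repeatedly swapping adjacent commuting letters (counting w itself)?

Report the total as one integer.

55

drop 0:c onto floor
drop 1:u onto {0:c}
drop 2:o onto floor
drop 3:u onto {1:u}
drop 4:o onto {2:o}
drop 5:c onto {3:u}
drop 6:i onto {5:c}
drop 7:i onto {6:i}
drop 8:i onto {7:i}
drop 9:i onto {8:i}
drop 10:c onto {9:i}
ground layer = {0:c, 2:o}
drop-orders for the pieces not yet dropped (sum over which currently-grounded one goes next):
  1 to go: {4} 1  {10} 1
  2 to go: {2,4} 1  {4,10} 2  {9,10} 1
  3 to go: {2,4,10} 3  {4,9,10} 3  {8,9,10} 1
  4 to go: {2,4,9,10} 6  {4,8,9,10} 4  {7,8,9,10} 1
  5 to go: {2,4,8,9,10} 10  {4,7,8,9,10} 5  {6,7,8,9,10} 1
  6 to go: {2,4,7,8,9,10} 15  {4,6,7,8,9,10} 6  {5,6,7,8,9,10} 1
  7 to go: {2,4,6,7,8,9,10} 21  {3,5,6,7,8,9,10} 1  {4,5,6,7,8,9,10} 7
  8 to go: {1,3,5,6,7,8,9,10} 1  {2,4,5,6,7,8,9,10} 28  {3,4,5,6,7,8,9,10} 8
  9 to go: {0,1,3,5,6,7,8,9,10} 1  {1,3,4,5,6,7,8,9,10} 9  {2,3,4,5,6,7,8,9,10} 36
  if 0:c drops first: 45 orders
  if 2:o drops first: 10 orders
heap linearizations: 55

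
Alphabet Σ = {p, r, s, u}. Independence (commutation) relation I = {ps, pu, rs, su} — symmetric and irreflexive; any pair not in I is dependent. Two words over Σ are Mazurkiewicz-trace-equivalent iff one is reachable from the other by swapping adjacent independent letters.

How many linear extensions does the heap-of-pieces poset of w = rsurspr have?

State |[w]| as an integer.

#0=r has no predecessor
#1=s has no predecessor
#2=u depends on [0:r]
#3=r depends on [2:u]
#4=s depends on [1:s]
#5=p depends on [3:r]
#6=r depends on [5:p]
sources: [0:r, 1:s]
N(rest) = Σ N(rest − s) over sources s of rest; N(one piece) = 1:
  size 1 → [4]=1  [6]=1
  size 2 → [1,4]=1  [4,6]=2  [5,6]=1
  size 3 → [1,4,6]=3  [3,5,6]=1  [4,5,6]=3
  size 4 → [1,4,5,6]=6  [2,3,5,6]=1  [3,4,5,6]=4
  size 5 → [0,2,3,5,6]=1  [1,3,4,5,6]=10  [2,3,4,5,6]=5
  first=0(r) contributes 15
  first=1(s) contributes 6
|[w]| = 21

21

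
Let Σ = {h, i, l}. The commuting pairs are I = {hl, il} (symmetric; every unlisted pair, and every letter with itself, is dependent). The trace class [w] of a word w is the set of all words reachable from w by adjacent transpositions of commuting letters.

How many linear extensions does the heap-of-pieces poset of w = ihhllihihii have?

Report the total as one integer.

55

#0=i has no predecessor
#1=h depends on [0:i]
#2=h depends on [1:h]
#3=l has no predecessor
#4=l depends on [3:l]
#5=i depends on [2:h]
#6=h depends on [5:i]
#7=i depends on [6:h]
#8=h depends on [7:i]
#9=i depends on [8:h]
#10=i depends on [9:i]
sources: [0:i, 3:l]
N(rest) = Σ N(rest − s) over sources s of rest; N(one piece) = 1:
  size 1 → [4]=1  [10]=1
  size 2 → [3,4]=1  [4,10]=2  [9,10]=1
  size 3 → [3,4,10]=3  [4,9,10]=3  [8,9,10]=1
  size 4 → [3,4,9,10]=6  [4,8,9,10]=4  [7,8,9,10]=1
  size 5 → [3,4,8,9,10]=10  [4,7,8,9,10]=5  [6,7,8,9,10]=1
  size 6 → [3,4,7,8,9,10]=15  [4,6,7,8,9,10]=6  [5,6,7,8,9,10]=1
  size 7 → [2,5,6,7,8,9,10]=1  [3,4,6,7,8,9,10]=21  [4,5,6,7,8,9,10]=7
  size 8 → [1,2,5,6,7,8,9,10]=1  [2,4,5,6,7,8,9,10]=8  [3,4,5,6,7,8,9,10]=28
  size 9 → [0,1,2,5,6,7,8,9,10]=1  [1,2,4,5,6,7,8,9,10]=9  [2,3,4,5,6,7,8,9,10]=36
  first=0(i) contributes 45
  first=3(l) contributes 10
|[w]| = 55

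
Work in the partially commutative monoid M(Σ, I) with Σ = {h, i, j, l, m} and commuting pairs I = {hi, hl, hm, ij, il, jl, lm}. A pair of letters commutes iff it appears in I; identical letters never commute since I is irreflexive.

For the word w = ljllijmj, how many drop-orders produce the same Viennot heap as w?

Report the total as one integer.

#0=l has no predecessor
#1=j has no predecessor
#2=l depends on [0:l]
#3=l depends on [2:l]
#4=i has no predecessor
#5=j depends on [1:j]
#6=m depends on [4:i, 5:j]
#7=j depends on [6:m]
sources: [0:l, 1:j, 4:i]
N(rest) = Σ N(rest − s) over sources s of rest; N(one piece) = 1:
  size 1 → [3]=1  [7]=1
  size 2 → [2,3]=1  [3,7]=2  [6,7]=1
  size 3 → [0,2,3]=1  [2,3,7]=3  [3,6,7]=3  [4,6,7]=1  [5,6,7]=1
  size 4 → [0,2,3,7]=4  [1,5,6,7]=1  [2,3,6,7]=6  [3,4,6,7]=4  [3,5,6,7]=4  [4,5,6,7]=2
  size 5 → [0,2,3,6,7]=10  [1,3,5,6,7]=5  [1,4,5,6,7]=3  [2,3,4,6,7]=10  [2,3,5,6,7]=10  [3,4,5,6,7]=10
  size 6 → [0,2,3,4,6,7]=20  [0,2,3,5,6,7]=20  [1,2,3,5,6,7]=15  [1,3,4,5,6,7]=18  [2,3,4,5,6,7]=30
  first=0(l) contributes 63
  first=1(j) contributes 70
  first=4(i) contributes 35
|[w]| = 168

168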